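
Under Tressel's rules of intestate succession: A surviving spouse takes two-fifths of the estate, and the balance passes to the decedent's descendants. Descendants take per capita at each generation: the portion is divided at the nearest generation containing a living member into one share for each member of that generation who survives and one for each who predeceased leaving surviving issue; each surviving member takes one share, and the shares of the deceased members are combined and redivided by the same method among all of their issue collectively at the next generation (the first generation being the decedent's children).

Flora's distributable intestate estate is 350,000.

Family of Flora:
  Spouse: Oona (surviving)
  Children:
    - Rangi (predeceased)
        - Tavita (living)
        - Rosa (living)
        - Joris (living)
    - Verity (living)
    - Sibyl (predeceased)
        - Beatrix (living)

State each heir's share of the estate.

Oona: 140,000; Tavita: 35,000; Rosa: 35,000; Joris: 35,000; Verity: 70,000; Beatrix: 35,000

Oona takes two-fifths of 350,000 = 140,000. The remaining 210,000 passes to the descendants.
The descendants' portion (210,000) is divided at the children's generation into 3 shares of 70,000. Verity takes 70,000. The 2 shares of the deceased (Rangi and Sibyl) are combined into a pool of 140,000.
That pool (140,000) is divided at the grandchildren's generation equally among Tavita, Rosa, Joris, and Beatrix: 35,000 each.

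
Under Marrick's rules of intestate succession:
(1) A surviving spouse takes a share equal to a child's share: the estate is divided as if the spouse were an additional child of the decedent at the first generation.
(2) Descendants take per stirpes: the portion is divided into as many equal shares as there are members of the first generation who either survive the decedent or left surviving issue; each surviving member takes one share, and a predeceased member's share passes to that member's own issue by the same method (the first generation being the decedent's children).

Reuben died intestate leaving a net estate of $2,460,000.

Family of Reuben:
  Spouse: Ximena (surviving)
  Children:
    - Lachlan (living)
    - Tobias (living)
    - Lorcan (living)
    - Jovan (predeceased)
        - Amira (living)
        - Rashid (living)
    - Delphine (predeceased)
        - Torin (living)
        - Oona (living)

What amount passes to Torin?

The spouse counts as an additional share at the children's level, so there are 6 primary shares of $410,000. Ximena takes one such share ($410,000).
The children's combined portion ($2,050,000) is divided into 5 shares of $410,000: Lachlan, Tobias, and Lorcan each take $410,000; Jovan's $410,000 share passes to Jovan's issue; Delphine's $410,000 share passes to Delphine's issue.
Jovan's share ($410,000) is divided into 2 shares of $205,000: Amira and Rashid each take $205,000.
Delphine's share ($410,000) is divided into 2 shares of $205,000: Torin and Oona each take $205,000.

Torin receives $205,000.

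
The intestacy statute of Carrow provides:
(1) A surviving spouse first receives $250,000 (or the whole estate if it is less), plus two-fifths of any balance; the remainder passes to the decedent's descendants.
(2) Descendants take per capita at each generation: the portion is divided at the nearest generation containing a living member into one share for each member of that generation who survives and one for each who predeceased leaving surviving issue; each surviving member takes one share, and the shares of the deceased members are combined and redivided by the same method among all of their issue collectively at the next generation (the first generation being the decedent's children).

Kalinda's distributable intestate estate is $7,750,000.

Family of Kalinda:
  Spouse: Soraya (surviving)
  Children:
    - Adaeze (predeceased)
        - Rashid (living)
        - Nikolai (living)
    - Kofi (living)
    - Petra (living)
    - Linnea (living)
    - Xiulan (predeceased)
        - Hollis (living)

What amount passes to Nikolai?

Soraya first takes $250,000, leaving a balance of $7,500,000. Soraya then takes two-fifths of the balance ($3,000,000), for a total of $3,250,000. The remaining $4,500,000 passes to the descendants.
The descendants' portion ($4,500,000) is divided at the children's generation into 5 shares of $900,000. Kofi, Petra, and Linnea each take $900,000. The 2 shares of the deceased (Adaeze and Xiulan) are combined into a pool of $1,800,000.
That pool ($1,800,000) is divided at the grandchildren's generation equally among Rashid, Nikolai, and Hollis: $600,000 each.

Nikolai receives $600,000.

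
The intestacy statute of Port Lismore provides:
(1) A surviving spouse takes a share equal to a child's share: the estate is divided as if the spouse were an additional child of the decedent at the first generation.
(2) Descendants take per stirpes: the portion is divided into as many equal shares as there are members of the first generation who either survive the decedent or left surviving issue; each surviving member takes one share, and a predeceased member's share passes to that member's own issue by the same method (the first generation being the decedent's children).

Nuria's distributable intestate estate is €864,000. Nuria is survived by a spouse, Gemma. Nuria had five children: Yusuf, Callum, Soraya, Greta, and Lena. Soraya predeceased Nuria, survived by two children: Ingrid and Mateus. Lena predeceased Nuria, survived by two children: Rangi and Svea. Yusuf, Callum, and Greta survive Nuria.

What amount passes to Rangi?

Rangi receives €72,000.

The spouse counts as an additional share at the children's level, so there are 6 primary shares of €144,000. Gemma takes one such share (€144,000).
The children's combined portion (€720,000) is divided into 5 shares of €144,000: Yusuf, Callum, and Greta each take €144,000; Soraya's €144,000 share passes to Soraya's issue; Lena's €144,000 share passes to Lena's issue.
Soraya's share (€144,000) is divided into 2 shares of €72,000: Ingrid and Mateus each take €72,000.
Lena's share (€144,000) is divided into 2 shares of €72,000: Rangi and Svea each take €72,000.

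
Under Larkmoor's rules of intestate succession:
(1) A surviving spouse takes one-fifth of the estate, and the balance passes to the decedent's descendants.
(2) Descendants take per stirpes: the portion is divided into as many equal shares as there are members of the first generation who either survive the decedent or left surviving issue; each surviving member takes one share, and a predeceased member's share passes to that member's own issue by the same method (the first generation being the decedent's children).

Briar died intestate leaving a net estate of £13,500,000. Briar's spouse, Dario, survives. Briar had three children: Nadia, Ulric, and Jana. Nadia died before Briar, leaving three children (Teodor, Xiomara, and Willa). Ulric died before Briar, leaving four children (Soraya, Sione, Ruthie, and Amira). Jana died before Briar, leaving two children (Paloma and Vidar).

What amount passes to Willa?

Dario takes one-fifth of £13,500,000 = £2,700,000. The remaining £10,800,000 passes to the descendants.
The descendants' portion (£10,800,000) is divided into 3 shares of £3,600,000: Nadia's £3,600,000 share passes to Nadia's issue; Ulric's £3,600,000 share passes to Ulric's issue; Jana's £3,600,000 share passes to Jana's issue.
Nadia's share (£3,600,000) is divided into 3 shares of £1,200,000: Teodor, Xiomara, and Willa each take £1,200,000.
Ulric's share (£3,600,000) is divided into 4 shares of £900,000: Soraya, Sione, Ruthie, and Amira each take £900,000.
Jana's share (£3,600,000) is divided into 2 shares of £1,800,000: Paloma and Vidar each take £1,800,000.

Willa receives £1,200,000.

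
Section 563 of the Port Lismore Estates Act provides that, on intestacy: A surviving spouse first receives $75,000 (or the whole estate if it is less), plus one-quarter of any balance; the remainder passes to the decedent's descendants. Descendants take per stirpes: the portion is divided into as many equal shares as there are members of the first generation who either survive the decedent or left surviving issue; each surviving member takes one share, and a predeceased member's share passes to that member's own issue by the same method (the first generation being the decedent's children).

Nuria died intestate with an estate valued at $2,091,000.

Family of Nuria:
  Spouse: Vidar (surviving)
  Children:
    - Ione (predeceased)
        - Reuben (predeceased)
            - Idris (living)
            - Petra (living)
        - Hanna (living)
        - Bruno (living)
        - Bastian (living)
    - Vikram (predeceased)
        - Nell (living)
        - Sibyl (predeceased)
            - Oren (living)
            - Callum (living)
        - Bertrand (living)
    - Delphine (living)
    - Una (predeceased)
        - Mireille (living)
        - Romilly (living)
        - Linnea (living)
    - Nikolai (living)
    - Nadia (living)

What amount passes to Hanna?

Hanna receives $63,000.

Vidar first takes $75,000, leaving a balance of $2,016,000. Vidar then takes one-quarter of the balance ($504,000), for a total of $579,000. The remaining $1,512,000 passes to the descendants.
The descendants' portion ($1,512,000) is divided into 6 shares of $252,000: Delphine, Nikolai, and Nadia each take $252,000; Ione's $252,000 share passes to Ione's issue; Vikram's $252,000 share passes to Vikram's issue; Una's $252,000 share passes to Una's issue.
Ione's share ($252,000) is divided into 4 shares of $63,000: Hanna, Bruno, and Bastian each take $63,000; Reuben's $63,000 share passes to Reuben's issue.
Reuben's share ($63,000) is divided into 2 shares of $31,500: Idris and Petra each take $31,500.
Vikram's share ($252,000) is divided into 3 shares of $84,000: Nell and Bertrand each take $84,000; Sibyl's $84,000 share passes to Sibyl's issue.
Sibyl's share ($84,000) is divided into 2 shares of $42,000: Oren and Callum each take $42,000.
Una's share ($252,000) is divided into 3 shares of $84,000: Mireille, Romilly, and Linnea each take $84,000.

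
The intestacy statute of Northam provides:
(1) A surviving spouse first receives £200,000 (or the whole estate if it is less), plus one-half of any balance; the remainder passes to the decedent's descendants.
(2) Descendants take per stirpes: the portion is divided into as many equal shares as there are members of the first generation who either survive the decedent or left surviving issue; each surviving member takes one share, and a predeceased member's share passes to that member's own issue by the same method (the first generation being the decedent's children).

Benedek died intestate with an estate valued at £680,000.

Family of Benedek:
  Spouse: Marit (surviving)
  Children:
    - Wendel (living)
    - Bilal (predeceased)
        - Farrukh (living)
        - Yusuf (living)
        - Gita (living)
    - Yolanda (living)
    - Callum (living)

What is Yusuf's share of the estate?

Yusuf receives £20,000.

Marit first takes £200,000, leaving a balance of £480,000. Marit then takes one-half of the balance (£240,000), for a total of £440,000. The remaining £240,000 passes to the descendants.
The descendants' portion (£240,000) is divided into 4 shares of £60,000: Wendel, Yolanda, and Callum each take £60,000; Bilal's £60,000 share passes to Bilal's issue.
Bilal's share (£60,000) is divided into 3 shares of £20,000: Farrukh, Yusuf, and Gita each take £20,000.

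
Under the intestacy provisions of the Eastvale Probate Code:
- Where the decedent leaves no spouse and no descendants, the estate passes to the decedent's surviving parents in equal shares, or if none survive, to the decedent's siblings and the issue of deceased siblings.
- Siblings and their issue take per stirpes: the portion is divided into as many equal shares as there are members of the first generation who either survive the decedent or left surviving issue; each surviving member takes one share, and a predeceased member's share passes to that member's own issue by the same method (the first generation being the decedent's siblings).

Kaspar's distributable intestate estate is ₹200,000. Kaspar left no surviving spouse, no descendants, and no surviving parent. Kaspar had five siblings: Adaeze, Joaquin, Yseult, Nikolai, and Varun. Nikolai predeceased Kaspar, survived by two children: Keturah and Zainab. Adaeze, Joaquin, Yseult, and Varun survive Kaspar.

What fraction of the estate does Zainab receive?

The entire ₹200,000 passes to the siblings and their issue.
That amount (₹200,000) is divided into 5 shares of ₹40,000: Adaeze, Joaquin, Yseult, and Varun each take ₹40,000; Nikolai's ₹40,000 share passes to Nikolai's issue.
Nikolai's share (₹40,000) is divided into 2 shares of ₹20,000: Keturah and Zainab each take ₹20,000.

Zainab receives 1/10 of the estate.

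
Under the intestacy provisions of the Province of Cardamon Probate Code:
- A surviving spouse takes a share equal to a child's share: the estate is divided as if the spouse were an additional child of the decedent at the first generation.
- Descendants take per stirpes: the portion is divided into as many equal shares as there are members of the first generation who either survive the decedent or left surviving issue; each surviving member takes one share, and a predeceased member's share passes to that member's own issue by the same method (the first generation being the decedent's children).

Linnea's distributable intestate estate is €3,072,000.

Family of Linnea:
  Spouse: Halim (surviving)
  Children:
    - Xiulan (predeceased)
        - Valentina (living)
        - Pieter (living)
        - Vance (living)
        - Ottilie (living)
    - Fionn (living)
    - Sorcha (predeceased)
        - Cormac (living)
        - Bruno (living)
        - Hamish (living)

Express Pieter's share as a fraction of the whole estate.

Pieter receives 1/16 of the estate.

The spouse counts as an additional share at the children's level, so there are 4 primary shares of €768,000. Halim takes one such share (€768,000).
The children's combined portion (€2,304,000) is divided into 3 shares of €768,000: Fionn takes €768,000; Xiulan's €768,000 share passes to Xiulan's issue; Sorcha's €768,000 share passes to Sorcha's issue.
Xiulan's share (€768,000) is divided into 4 shares of €192,000: Valentina, Pieter, Vance, and Ottilie each take €192,000.
Sorcha's share (€768,000) is divided into 3 shares of €256,000: Cormac, Bruno, and Hamish each take €256,000.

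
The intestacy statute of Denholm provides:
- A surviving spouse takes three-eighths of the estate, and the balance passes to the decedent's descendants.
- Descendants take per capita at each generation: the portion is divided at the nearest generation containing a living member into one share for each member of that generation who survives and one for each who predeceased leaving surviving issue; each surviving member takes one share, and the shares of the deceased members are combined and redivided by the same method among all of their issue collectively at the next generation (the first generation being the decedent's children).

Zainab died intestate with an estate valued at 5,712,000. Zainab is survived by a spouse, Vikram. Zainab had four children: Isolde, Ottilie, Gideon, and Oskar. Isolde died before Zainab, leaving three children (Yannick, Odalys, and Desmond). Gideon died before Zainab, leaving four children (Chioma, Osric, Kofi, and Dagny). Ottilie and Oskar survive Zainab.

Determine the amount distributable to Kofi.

Vikram takes three-eighths of 5,712,000 = 2,142,000. The remaining 3,570,000 passes to the descendants.
The descendants' portion (3,570,000) is divided at the children's generation into 4 shares of 892,500. Ottilie and Oskar each take 892,500. The 2 shares of the deceased (Isolde and Gideon) are combined into a pool of 1,785,000.
That pool (1,785,000) is divided at the grandchildren's generation equally among Yannick, Odalys, Desmond, Chioma, Osric, Kofi, and Dagny: 255,000 each.

Kofi receives 255,000.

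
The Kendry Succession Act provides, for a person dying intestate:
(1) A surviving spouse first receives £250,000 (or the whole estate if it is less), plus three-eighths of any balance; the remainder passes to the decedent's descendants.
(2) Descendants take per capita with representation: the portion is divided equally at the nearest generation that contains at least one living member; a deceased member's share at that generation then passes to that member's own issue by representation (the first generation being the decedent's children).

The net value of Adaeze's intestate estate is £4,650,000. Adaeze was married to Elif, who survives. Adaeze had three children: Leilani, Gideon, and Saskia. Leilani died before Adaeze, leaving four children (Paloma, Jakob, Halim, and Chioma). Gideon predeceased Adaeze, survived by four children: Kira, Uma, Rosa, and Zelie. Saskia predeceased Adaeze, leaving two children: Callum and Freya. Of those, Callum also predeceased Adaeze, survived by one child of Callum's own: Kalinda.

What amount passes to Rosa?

Elif first takes £250,000, leaving a balance of £4,400,000. Elif then takes three-eighths of the balance (£1,650,000), for a total of £1,900,000. The remaining £2,750,000 passes to the descendants.
No child survives, so the initial division is made at the grandchildren's generation.
The descendants' portion (£2,750,000) is divided into 10 shares of £275,000: Paloma, Jakob, Halim, Chioma, Kira, Uma, Rosa, Zelie, and Freya each take £275,000; Callum's £275,000 share passes to Callum's issue.
Callum's share (£275,000) passes entirely to Kalinda.

Rosa receives £275,000.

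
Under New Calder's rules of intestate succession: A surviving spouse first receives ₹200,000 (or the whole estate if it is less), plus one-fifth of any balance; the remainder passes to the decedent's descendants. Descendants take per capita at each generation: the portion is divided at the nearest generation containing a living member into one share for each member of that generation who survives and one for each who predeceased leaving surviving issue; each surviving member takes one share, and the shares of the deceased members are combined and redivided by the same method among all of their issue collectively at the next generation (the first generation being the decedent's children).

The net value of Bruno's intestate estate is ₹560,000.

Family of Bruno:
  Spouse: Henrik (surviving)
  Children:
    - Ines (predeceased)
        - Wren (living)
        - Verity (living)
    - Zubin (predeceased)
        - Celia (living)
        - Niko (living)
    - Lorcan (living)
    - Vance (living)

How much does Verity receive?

Henrik first takes ₹200,000, leaving a balance of ₹360,000. Henrik then takes one-fifth of the balance (₹72,000), for a total of ₹272,000. The remaining ₹288,000 passes to the descendants.
The descendants' portion (₹288,000) is divided at the children's generation into 4 shares of ₹72,000. Lorcan and Vance each take ₹72,000. The 2 shares of the deceased (Ines and Zubin) are combined into a pool of ₹144,000.
That pool (₹144,000) is divided at the grandchildren's generation equally among Wren, Verity, Celia, and Niko: ₹36,000 each.

Verity receives ₹36,000.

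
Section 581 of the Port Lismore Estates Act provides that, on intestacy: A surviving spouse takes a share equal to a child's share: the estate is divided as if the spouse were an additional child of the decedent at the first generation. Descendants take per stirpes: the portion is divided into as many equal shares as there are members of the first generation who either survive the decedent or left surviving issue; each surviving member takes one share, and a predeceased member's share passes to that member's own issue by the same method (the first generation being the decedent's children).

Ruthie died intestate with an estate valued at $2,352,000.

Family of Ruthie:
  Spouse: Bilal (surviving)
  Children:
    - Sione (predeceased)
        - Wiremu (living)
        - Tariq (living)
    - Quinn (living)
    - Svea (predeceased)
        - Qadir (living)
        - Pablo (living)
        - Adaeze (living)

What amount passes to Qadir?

Qadir receives $196,000.

The spouse counts as an additional share at the children's level, so there are 4 primary shares of $588,000. Bilal takes one such share ($588,000).
The children's combined portion ($1,764,000) is divided into 3 shares of $588,000: Quinn takes $588,000; Sione's $588,000 share passes to Sione's issue; Svea's $588,000 share passes to Svea's issue.
Sione's share ($588,000) is divided into 2 shares of $294,000: Wiremu and Tariq each take $294,000.
Svea's share ($588,000) is divided into 3 shares of $196,000: Qadir, Pablo, and Adaeze each take $196,000.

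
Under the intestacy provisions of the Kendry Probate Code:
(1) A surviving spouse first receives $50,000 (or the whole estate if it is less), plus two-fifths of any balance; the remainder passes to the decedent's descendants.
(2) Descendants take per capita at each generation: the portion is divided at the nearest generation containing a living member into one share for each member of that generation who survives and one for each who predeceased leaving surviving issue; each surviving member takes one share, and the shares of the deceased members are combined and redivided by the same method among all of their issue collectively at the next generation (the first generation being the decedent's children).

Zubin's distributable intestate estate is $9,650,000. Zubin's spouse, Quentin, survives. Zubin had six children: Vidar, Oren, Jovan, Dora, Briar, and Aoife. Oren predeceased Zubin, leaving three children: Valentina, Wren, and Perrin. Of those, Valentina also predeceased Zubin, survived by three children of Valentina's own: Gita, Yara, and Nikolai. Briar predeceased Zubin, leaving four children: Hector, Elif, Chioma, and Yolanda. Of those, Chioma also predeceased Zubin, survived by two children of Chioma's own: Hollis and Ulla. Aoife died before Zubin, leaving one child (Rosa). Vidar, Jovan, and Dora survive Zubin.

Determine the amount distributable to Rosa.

Rosa receives $360,000.

Quentin first takes $50,000, leaving a balance of $9,600,000. Quentin then takes two-fifths of the balance ($3,840,000), for a total of $3,890,000. The remaining $5,760,000 passes to the descendants.
The descendants' portion ($5,760,000) is divided at the children's generation into 6 shares of $960,000. Vidar, Jovan, and Dora each take $960,000. The 3 shares of the deceased (Oren, Briar, and Aoife) are combined into a pool of $2,880,000.
That pool ($2,880,000) is divided at the grandchildren's generation into 8 shares of $360,000. Wren, Perrin, Hector, Elif, Yolanda, and Rosa each take $360,000. The 2 shares of the deceased (Valentina and Chioma) are combined into a pool of $720,000.
That pool ($720,000) is divided at the great-grandchildren's generation equally among Gita, Yara, Nikolai, Hollis, and Ulla: $144,000 each.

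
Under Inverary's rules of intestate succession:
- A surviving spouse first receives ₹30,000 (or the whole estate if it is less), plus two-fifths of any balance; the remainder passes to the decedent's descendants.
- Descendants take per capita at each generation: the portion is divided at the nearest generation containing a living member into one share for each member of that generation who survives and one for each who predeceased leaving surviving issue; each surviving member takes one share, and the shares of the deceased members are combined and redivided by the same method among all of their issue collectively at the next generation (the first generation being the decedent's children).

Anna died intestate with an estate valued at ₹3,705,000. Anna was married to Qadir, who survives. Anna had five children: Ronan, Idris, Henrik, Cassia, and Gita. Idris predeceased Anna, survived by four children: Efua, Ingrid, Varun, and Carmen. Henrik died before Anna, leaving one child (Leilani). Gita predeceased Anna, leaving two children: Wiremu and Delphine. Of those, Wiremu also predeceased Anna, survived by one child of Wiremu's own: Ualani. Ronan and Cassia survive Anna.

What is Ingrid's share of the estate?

Qadir first takes ₹30,000, leaving a balance of ₹3,675,000. Qadir then takes two-fifths of the balance (₹1,470,000), for a total of ₹1,500,000. The remaining ₹2,205,000 passes to the descendants.
The descendants' portion (₹2,205,000) is divided at the children's generation into 5 shares of ₹441,000. Ronan and Cassia each take ₹441,000. The 3 shares of the deceased (Idris, Henrik, and Gita) are combined into a pool of ₹1,323,000.
That pool (₹1,323,000) is divided at the grandchildren's generation into 7 shares of ₹189,000. Efua, Ingrid, Varun, Carmen, Leilani, and Delphine each take ₹189,000. The remaining share for the deceased Wiremu (₹189,000) is carried to the next generation.
That pool (₹189,000) passes entirely to Ualani, the sole taker at the great-grandchildren's generation.

Ingrid receives ₹189,000.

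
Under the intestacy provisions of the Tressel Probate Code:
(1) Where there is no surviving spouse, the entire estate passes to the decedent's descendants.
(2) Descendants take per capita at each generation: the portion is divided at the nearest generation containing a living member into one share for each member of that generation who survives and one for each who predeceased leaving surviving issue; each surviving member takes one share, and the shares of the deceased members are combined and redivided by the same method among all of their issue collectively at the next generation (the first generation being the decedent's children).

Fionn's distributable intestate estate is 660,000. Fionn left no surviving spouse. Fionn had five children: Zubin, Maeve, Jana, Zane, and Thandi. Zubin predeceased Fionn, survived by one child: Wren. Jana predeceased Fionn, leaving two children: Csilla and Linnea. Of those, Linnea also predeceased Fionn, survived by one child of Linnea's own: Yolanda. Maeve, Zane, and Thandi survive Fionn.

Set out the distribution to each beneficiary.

The entire 660,000 passes to the descendants.
That amount (660,000) is divided at the children's generation into 5 shares of 132,000. Maeve, Zane, and Thandi each take 132,000. The 2 shares of the deceased (Zubin and Jana) are combined into a pool of 264,000.
That pool (264,000) is divided at the grandchildren's generation into 3 shares of 88,000. Wren and Csilla each take 88,000. The remaining share for the deceased Linnea (88,000) is carried to the next generation.
That pool (88,000) passes entirely to Yolanda, the sole taker at the great-grandchildren's generation.

Wren: 88,000; Maeve: 132,000; Csilla: 88,000; Yolanda: 88,000; Zane: 132,000; Thandi: 132,000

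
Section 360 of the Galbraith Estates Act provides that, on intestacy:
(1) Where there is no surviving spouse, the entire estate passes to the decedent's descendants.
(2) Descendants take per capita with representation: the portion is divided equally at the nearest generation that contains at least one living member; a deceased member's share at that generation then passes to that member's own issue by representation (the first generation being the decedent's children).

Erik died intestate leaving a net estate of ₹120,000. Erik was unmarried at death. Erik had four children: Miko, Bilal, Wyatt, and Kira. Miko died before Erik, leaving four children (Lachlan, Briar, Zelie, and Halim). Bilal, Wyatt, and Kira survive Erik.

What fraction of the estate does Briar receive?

The entire ₹120,000 passes to the descendants.
That amount (₹120,000) is divided into 4 shares of ₹30,000: Bilal, Wyatt, and Kira each take ₹30,000; Miko's ₹30,000 share passes to Miko's issue.
Miko's share (₹30,000) is divided into 4 shares of ₹7,500: Lachlan, Briar, Zelie, and Halim each take ₹7,500.

Briar receives 1/16 of the estate.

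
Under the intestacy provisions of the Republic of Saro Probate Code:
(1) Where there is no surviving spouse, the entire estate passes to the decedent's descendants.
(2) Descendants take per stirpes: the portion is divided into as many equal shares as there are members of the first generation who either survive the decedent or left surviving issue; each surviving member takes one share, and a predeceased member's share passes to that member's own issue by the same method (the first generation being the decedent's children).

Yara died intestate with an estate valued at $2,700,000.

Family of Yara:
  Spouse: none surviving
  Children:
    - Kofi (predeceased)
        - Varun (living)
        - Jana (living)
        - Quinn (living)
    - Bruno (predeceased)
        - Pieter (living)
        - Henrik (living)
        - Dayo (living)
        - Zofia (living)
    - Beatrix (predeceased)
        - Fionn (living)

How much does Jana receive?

The entire $2,700,000 passes to the descendants.
That amount ($2,700,000) is divided into 3 shares of $900,000: Kofi's $900,000 share passes to Kofi's issue; Bruno's $900,000 share passes to Bruno's issue; Beatrix's $900,000 share passes to Beatrix's issue.
Kofi's share ($900,000) is divided into 3 shares of $300,000: Varun, Jana, and Quinn each take $300,000.
Bruno's share ($900,000) is divided into 4 shares of $225,000: Pieter, Henrik, Dayo, and Zofia each take $225,000.
Beatrix's share ($900,000) passes entirely to Fionn.

Jana receives $300,000.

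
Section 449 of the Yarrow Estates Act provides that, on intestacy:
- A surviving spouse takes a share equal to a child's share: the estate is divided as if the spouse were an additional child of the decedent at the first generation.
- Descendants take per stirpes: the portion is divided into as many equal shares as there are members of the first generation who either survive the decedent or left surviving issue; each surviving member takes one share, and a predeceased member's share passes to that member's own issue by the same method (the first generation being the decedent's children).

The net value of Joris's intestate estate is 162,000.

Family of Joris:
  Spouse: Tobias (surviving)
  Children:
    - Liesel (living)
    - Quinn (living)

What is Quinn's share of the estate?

The spouse counts as an additional share at the children's level, so there are 3 primary shares of 54,000. Tobias takes one such share (54,000).
The children's combined portion (108,000) is divided into 2 shares of 54,000: Liesel and Quinn each take 54,000.

Quinn receives 54,000.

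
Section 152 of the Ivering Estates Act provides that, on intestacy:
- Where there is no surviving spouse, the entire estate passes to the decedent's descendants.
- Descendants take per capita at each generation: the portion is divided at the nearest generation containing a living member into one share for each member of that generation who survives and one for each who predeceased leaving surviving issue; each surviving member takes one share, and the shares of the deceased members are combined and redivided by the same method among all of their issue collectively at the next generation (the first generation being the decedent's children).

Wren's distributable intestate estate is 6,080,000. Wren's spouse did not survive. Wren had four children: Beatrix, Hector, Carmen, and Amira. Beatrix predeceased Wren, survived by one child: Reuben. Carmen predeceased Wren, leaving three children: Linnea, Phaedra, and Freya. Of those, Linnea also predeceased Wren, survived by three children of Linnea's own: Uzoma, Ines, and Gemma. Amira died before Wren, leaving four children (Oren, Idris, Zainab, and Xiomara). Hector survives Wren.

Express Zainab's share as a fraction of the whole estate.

Zainab receives 3/32 of the estate.

The entire 6,080,000 passes to the descendants.
That amount (6,080,000) is divided at the children's generation into 4 shares of 1,520,000. Hector takes 1,520,000. The 3 shares of the deceased (Beatrix, Carmen, and Amira) are combined into a pool of 4,560,000.
That pool (4,560,000) is divided at the grandchildren's generation into 8 shares of 570,000. Reuben, Phaedra, Freya, Oren, Idris, Zainab, and Xiomara each take 570,000. The remaining share for the deceased Linnea (570,000) is carried to the next generation.
That pool (570,000) is divided at the great-grandchildren's generation equally among Uzoma, Ines, and Gemma: 190,000 each.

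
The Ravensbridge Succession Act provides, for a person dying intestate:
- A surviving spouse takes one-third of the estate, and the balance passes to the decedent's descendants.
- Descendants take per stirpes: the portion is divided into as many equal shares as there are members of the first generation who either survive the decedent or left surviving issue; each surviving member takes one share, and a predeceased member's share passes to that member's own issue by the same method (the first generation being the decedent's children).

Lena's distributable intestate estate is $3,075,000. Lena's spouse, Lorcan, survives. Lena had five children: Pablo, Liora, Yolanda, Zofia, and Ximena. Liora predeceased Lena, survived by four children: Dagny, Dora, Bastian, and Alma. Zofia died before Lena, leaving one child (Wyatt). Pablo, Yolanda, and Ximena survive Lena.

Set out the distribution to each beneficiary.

Lorcan takes one-third of $3,075,000 = $1,025,000. The remaining $2,050,000 passes to the descendants.
The descendants' portion ($2,050,000) is divided into 5 shares of $410,000: Pablo, Yolanda, and Ximena each take $410,000; Liora's $410,000 share passes to Liora's issue; Zofia's $410,000 share passes to Zofia's issue.
Liora's share ($410,000) is divided into 4 shares of $102,500: Dagny, Dora, Bastian, and Alma each take $102,500.
Zofia's share ($410,000) passes entirely to Wyatt.

Lorcan: $1,025,000; Pablo: $410,000; Dagny: $102,500; Dora: $102,500; Bastian: $102,500; Alma: $102,500; Yolanda: $410,000; Wyatt: $410,000; Ximena: $410,000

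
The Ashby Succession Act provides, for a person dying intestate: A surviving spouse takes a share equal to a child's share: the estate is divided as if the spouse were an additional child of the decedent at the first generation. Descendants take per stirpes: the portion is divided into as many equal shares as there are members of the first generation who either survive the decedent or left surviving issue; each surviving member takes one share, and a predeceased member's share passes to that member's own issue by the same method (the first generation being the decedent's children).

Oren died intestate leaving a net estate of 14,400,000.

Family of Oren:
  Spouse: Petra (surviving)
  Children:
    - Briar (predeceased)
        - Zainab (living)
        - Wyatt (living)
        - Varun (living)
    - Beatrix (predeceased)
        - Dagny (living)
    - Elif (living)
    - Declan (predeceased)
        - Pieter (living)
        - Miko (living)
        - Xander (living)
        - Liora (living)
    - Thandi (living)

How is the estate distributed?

The spouse counts as an additional share at the children's level, so there are 6 primary shares of 2,400,000. Petra takes one such share (2,400,000).
The children's combined portion (12,000,000) is divided into 5 shares of 2,400,000: Elif and Thandi each take 2,400,000; Briar's 2,400,000 share passes to Briar's issue; Beatrix's 2,400,000 share passes to Beatrix's issue; Declan's 2,400,000 share passes to Declan's issue.
Briar's share (2,400,000) is divided into 3 shares of 800,000: Zainab, Wyatt, and Varun each take 800,000.
Beatrix's share (2,400,000) passes entirely to Dagny.
Declan's share (2,400,000) is divided into 4 shares of 600,000: Pieter, Miko, Xander, and Liora each take 600,000.

Petra: 2,400,000; Zainab: 800,000; Wyatt: 800,000; Varun: 800,000; Dagny: 2,400,000; Elif: 2,400,000; Pieter: 600,000; Miko: 600,000; Xander: 600,000; Liora: 600,000; Thandi: 2,400,000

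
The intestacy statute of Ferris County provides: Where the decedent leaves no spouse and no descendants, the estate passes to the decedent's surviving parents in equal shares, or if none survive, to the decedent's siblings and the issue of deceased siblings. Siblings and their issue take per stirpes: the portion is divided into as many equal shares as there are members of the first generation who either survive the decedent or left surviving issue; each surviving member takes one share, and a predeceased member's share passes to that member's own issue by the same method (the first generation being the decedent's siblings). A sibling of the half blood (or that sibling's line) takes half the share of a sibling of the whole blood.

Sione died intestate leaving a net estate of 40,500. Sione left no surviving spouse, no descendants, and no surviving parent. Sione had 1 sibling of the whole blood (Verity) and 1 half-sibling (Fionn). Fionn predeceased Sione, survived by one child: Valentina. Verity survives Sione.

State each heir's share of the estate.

Verity: 27,000; Valentina: 13,500

The entire 40,500 passes to the siblings and their issue.
Counting each half-blood sibling's line as half a unit, there are 3/2 units in 40,500, so one unit is 27,000. Whole-blood lines (Verity) take 27,000 each; half-blood lines (Fionn) take 13,500 each.
Fionn's share (13,500) passes entirely to Valentina.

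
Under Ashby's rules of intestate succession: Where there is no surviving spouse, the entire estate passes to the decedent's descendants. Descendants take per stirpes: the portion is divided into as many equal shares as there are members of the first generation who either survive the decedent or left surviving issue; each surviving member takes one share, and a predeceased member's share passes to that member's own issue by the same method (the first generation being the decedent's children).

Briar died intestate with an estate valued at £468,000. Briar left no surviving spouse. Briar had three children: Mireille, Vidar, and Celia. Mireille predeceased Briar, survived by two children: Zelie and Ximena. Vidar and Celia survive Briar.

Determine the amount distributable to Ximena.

Ximena receives £78,000.

The entire £468,000 passes to the descendants.
That amount (£468,000) is divided into 3 shares of £156,000: Vidar and Celia each take £156,000; Mireille's £156,000 share passes to Mireille's issue.
Mireille's share (£156,000) is divided into 2 shares of £78,000: Zelie and Ximena each take £78,000.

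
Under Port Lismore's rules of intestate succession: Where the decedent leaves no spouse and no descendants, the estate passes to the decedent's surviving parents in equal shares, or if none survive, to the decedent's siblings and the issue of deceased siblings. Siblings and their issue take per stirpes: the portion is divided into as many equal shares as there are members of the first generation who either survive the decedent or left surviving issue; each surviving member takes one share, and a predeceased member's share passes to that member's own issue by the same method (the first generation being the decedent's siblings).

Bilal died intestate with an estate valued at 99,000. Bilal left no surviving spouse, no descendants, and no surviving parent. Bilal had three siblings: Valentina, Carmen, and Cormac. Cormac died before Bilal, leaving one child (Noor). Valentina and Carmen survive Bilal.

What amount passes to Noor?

The entire 99,000 passes to the siblings and their issue.
That amount (99,000) is divided into 3 shares of 33,000: Valentina and Carmen each take 33,000; Cormac's 33,000 share passes to Cormac's issue.
Cormac's share (33,000) passes entirely to Noor.

Noor receives 33,000.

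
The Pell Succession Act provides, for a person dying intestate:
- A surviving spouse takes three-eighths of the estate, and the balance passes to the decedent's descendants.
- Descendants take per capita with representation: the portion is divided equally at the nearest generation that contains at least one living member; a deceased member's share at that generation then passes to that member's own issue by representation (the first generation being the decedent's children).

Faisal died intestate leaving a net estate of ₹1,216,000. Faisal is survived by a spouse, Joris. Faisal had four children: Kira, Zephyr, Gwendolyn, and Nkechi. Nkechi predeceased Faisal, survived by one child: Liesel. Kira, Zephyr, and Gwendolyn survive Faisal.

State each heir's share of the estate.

Joris takes three-eighths of ₹1,216,000 = ₹456,000. The remaining ₹760,000 passes to the descendants.
The descendants' portion (₹760,000) is divided into 4 shares of ₹190,000: Kira, Zephyr, and Gwendolyn each take ₹190,000; Nkechi's ₹190,000 share passes to Nkechi's issue.
Nkechi's share (₹190,000) passes entirely to Liesel.

Joris: ₹456,000; Kira: ₹190,000; Zephyr: ₹190,000; Gwendolyn: ₹190,000; Liesel: ₹190,000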